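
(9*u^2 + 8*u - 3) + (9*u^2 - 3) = 18*u^2 + 8*u - 6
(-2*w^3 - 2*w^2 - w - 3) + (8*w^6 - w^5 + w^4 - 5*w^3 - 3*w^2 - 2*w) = 8*w^6 - w^5 + w^4 - 7*w^3 - 5*w^2 - 3*w - 3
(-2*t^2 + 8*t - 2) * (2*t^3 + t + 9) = -4*t^5 + 16*t^4 - 6*t^3 - 10*t^2 + 70*t - 18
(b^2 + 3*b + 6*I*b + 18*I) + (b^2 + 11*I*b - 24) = 2*b^2 + 3*b + 17*I*b - 24 + 18*I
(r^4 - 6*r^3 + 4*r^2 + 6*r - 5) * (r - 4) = r^5 - 10*r^4 + 28*r^3 - 10*r^2 - 29*r + 20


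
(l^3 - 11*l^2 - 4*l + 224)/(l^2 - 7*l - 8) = (l^2 - 3*l - 28)/(l + 1)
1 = 1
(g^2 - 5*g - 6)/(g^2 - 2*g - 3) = (g - 6)/(g - 3)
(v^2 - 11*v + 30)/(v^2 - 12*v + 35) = (v - 6)/(v - 7)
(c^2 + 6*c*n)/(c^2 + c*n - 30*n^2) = c/(c - 5*n)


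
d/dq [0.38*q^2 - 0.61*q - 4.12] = 0.76*q - 0.61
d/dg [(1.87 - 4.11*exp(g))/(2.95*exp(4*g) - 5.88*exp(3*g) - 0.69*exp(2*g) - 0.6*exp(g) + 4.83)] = (36.3735*exp(4*g) - 70.3996*exp(3*g) + 30.1509*exp(2*g) + 2.5806*exp(g) - 18.7293)*exp(g)/(8.7025*exp(8*g) - 34.692*exp(7*g) + 30.5034*exp(6*g) + 4.5744*exp(5*g) + 36.0291*exp(4*g) - 55.9728*exp(3*g) - 6.3054*exp(2*g) - 5.796*exp(g) + 23.3289)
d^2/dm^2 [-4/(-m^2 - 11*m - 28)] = 8*(-m^2 - 11*m + (2*m + 11)^2 - 28)/(m^2 + 11*m + 28)^3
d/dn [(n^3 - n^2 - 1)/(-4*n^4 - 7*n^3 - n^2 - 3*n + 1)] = (n*(2 - 3*n)*(4*n^4 + 7*n^3 + n^2 + 3*n - 1) - (-n^3 + n^2 + 1)*(16*n^3 + 21*n^2 + 2*n + 3))/(4*n^4 + 7*n^3 + n^2 + 3*n - 1)^2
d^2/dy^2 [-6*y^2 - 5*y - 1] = -12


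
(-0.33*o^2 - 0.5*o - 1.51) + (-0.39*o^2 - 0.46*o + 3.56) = -0.72*o^2 - 0.96*o + 2.05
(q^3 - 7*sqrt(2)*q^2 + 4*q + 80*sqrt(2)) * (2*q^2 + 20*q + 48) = 2*q^5 - 14*sqrt(2)*q^4 + 20*q^4 - 140*sqrt(2)*q^3 + 56*q^3 - 176*sqrt(2)*q^2 + 80*q^2 + 192*q + 1600*sqrt(2)*q + 3840*sqrt(2)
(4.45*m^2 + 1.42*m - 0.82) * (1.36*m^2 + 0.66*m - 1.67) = 6.052*m^4 + 4.8682*m^3 - 7.6095*m^2 - 2.9126*m + 1.3694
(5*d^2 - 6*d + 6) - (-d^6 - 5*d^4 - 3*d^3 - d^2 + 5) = d^6 + 5*d^4 + 3*d^3 + 6*d^2 - 6*d + 1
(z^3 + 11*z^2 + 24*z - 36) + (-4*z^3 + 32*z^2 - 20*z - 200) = -3*z^3 + 43*z^2 + 4*z - 236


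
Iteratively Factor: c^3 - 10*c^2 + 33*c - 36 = (c - 3)*(c^2 - 7*c + 12) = (c - 3)^2*(c - 4)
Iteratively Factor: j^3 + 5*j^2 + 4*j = (j)*(j^2 + 5*j + 4) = j*(j + 1)*(j + 4)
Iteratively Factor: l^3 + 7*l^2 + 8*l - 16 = (l + 4)*(l^2 + 3*l - 4) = (l - 1)*(l + 4)*(l + 4)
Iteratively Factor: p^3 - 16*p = (p + 4)*(p^2 - 4*p) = p*(p + 4)*(p - 4)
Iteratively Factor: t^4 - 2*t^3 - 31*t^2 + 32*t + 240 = (t - 5)*(t^3 + 3*t^2 - 16*t - 48) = (t - 5)*(t - 4)*(t^2 + 7*t + 12) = (t - 5)*(t - 4)*(t + 4)*(t + 3)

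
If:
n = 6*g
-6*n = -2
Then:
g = 1/18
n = 1/3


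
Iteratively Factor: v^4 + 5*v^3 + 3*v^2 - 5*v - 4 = (v + 1)*(v^3 + 4*v^2 - v - 4) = (v + 1)*(v + 4)*(v^2 - 1) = (v + 1)^2*(v + 4)*(v - 1)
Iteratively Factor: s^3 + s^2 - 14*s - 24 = (s + 3)*(s^2 - 2*s - 8) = (s + 2)*(s + 3)*(s - 4)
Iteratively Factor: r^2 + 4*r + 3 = (r + 3)*(r + 1)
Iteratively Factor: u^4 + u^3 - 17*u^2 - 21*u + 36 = (u + 3)*(u^3 - 2*u^2 - 11*u + 12) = (u - 4)*(u + 3)*(u^2 + 2*u - 3) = (u - 4)*(u - 1)*(u + 3)*(u + 3)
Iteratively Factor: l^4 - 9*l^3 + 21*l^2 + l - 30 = (l - 5)*(l^3 - 4*l^2 + l + 6) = (l - 5)*(l + 1)*(l^2 - 5*l + 6) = (l - 5)*(l - 2)*(l + 1)*(l - 3)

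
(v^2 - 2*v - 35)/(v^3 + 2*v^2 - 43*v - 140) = 1/(v + 4)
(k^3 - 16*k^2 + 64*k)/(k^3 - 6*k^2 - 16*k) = (k - 8)/(k + 2)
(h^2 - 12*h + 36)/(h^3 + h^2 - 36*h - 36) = (h - 6)/(h^2 + 7*h + 6)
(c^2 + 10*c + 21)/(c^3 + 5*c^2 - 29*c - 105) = 1/(c - 5)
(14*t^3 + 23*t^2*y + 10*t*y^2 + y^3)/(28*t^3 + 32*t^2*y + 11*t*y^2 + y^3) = (t + y)/(2*t + y)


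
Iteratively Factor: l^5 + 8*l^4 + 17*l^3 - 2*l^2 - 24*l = (l - 1)*(l^4 + 9*l^3 + 26*l^2 + 24*l) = (l - 1)*(l + 4)*(l^3 + 5*l^2 + 6*l) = (l - 1)*(l + 2)*(l + 4)*(l^2 + 3*l) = l*(l - 1)*(l + 2)*(l + 4)*(l + 3)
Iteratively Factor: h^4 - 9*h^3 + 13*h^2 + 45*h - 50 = (h - 1)*(h^3 - 8*h^2 + 5*h + 50) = (h - 5)*(h - 1)*(h^2 - 3*h - 10) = (h - 5)^2*(h - 1)*(h + 2)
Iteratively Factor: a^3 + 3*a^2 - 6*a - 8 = (a + 4)*(a^2 - a - 2) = (a + 1)*(a + 4)*(a - 2)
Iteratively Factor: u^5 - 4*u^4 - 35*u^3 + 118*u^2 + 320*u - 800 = (u - 2)*(u^4 - 2*u^3 - 39*u^2 + 40*u + 400) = (u - 2)*(u + 4)*(u^3 - 6*u^2 - 15*u + 100) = (u - 5)*(u - 2)*(u + 4)*(u^2 - u - 20) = (u - 5)^2*(u - 2)*(u + 4)*(u + 4)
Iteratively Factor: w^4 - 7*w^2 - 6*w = (w - 3)*(w^3 + 3*w^2 + 2*w) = (w - 3)*(w + 2)*(w^2 + w) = (w - 3)*(w + 1)*(w + 2)*(w)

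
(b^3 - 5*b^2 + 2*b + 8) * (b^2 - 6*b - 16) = b^5 - 11*b^4 + 16*b^3 + 76*b^2 - 80*b - 128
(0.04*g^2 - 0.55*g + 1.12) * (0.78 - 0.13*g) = -0.0052*g^3 + 0.1027*g^2 - 0.5746*g + 0.8736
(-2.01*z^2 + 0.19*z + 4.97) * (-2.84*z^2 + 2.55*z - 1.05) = 5.7084*z^4 - 5.6651*z^3 - 11.5198*z^2 + 12.474*z - 5.2185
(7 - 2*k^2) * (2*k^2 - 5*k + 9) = -4*k^4 + 10*k^3 - 4*k^2 - 35*k + 63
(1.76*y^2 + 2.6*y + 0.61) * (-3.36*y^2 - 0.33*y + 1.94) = -5.9136*y^4 - 9.3168*y^3 + 0.5068*y^2 + 4.8427*y + 1.1834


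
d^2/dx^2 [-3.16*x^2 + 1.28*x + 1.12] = -6.32000000000000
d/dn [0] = 0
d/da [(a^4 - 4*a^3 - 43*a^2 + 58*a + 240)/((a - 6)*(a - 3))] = (2*a^3 - 19*a^2 + 12*a + 356)/(a^2 - 12*a + 36)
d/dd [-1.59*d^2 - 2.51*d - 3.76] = -3.18*d - 2.51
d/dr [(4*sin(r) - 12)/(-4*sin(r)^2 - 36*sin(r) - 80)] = (sin(r)^2 - 6*sin(r) - 47)*cos(r)/(sin(r)^2 + 9*sin(r) + 20)^2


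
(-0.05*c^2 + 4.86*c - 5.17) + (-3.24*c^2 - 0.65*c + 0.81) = -3.29*c^2 + 4.21*c - 4.36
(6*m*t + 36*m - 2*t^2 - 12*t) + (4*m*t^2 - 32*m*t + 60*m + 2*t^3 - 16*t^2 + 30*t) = 4*m*t^2 - 26*m*t + 96*m + 2*t^3 - 18*t^2 + 18*t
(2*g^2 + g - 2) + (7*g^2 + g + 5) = 9*g^2 + 2*g + 3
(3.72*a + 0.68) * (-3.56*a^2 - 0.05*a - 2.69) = -13.2432*a^3 - 2.6068*a^2 - 10.0408*a - 1.8292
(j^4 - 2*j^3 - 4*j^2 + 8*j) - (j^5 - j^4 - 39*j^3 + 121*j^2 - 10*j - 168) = -j^5 + 2*j^4 + 37*j^3 - 125*j^2 + 18*j + 168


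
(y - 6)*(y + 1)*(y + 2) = y^3 - 3*y^2 - 16*y - 12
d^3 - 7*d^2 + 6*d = d*(d - 6)*(d - 1)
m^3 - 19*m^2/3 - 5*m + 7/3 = (m - 7)*(m - 1/3)*(m + 1)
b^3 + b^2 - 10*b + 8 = (b - 2)*(b - 1)*(b + 4)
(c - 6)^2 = c^2 - 12*c + 36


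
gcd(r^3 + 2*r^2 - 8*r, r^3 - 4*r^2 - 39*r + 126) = 1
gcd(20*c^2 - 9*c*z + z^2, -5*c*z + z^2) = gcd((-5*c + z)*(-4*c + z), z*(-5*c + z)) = -5*c + z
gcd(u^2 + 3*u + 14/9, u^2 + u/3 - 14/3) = u + 7/3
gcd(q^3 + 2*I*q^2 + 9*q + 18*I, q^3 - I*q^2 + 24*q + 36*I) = q^2 + 5*I*q - 6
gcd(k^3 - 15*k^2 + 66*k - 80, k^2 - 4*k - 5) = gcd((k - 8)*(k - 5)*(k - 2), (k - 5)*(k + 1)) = k - 5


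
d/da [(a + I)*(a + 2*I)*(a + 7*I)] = 3*a^2 + 20*I*a - 23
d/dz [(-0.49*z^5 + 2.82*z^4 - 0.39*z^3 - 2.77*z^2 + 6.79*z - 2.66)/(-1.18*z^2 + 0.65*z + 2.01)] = (1.7346*z^6 - 7.9292*z^5 + 1.0347*z^4 + 22.1658*z^3 + 3.86*z^2 - 17.413*z + 15.3769)/(1.3924*z^4 - 1.534*z^3 - 4.3211*z^2 + 2.613*z + 4.0401)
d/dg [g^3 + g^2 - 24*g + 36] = 3*g^2 + 2*g - 24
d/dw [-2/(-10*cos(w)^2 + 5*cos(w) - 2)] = 10*(4*cos(w) - 1)*sin(w)/(10*cos(w)^2 - 5*cos(w) + 2)^2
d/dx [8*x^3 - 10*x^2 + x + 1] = 24*x^2 - 20*x + 1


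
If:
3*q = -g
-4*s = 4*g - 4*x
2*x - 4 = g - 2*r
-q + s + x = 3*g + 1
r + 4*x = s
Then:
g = -18/31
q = 6/31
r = 141/62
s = 1/62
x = -35/62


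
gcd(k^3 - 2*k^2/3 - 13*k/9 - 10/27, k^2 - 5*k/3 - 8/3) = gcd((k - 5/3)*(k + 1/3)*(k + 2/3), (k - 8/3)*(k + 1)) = 1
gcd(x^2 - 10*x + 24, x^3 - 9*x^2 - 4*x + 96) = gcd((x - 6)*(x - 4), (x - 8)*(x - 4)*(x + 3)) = x - 4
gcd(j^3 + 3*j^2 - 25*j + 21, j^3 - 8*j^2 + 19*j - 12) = j^2 - 4*j + 3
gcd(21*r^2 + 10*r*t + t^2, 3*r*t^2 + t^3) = 3*r + t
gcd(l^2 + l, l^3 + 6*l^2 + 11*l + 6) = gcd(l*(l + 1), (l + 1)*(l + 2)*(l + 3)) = l + 1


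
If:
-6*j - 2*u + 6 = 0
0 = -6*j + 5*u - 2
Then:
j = 13/21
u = 8/7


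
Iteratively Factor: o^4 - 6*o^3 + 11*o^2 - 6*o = (o - 3)*(o^3 - 3*o^2 + 2*o) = (o - 3)*(o - 2)*(o^2 - o) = o*(o - 3)*(o - 2)*(o - 1)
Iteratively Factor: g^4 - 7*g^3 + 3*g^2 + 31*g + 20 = (g + 1)*(g^3 - 8*g^2 + 11*g + 20) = (g + 1)^2*(g^2 - 9*g + 20) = (g - 5)*(g + 1)^2*(g - 4)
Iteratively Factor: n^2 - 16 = (n + 4)*(n - 4)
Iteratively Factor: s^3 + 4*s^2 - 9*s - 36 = (s + 4)*(s^2 - 9) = (s - 3)*(s + 4)*(s + 3)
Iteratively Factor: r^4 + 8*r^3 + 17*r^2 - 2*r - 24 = (r + 3)*(r^3 + 5*r^2 + 2*r - 8) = (r + 2)*(r + 3)*(r^2 + 3*r - 4) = (r - 1)*(r + 2)*(r + 3)*(r + 4)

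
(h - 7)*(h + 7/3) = h^2 - 14*h/3 - 49/3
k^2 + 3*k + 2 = (k + 1)*(k + 2)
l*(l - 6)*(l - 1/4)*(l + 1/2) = l^4 - 23*l^3/4 - 13*l^2/8 + 3*l/4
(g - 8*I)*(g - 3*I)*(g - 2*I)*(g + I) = g^4 - 12*I*g^3 - 33*g^2 + 2*I*g - 48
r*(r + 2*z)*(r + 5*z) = r^3 + 7*r^2*z + 10*r*z^2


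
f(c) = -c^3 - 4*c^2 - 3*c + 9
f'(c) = -3*c^2 - 8*c - 3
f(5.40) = -281.30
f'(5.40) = -133.68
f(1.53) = -8.54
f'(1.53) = -22.26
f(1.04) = 0.43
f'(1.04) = -14.56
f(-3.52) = 13.61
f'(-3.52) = -12.01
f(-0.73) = 9.45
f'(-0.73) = 1.24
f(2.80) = -52.71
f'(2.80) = -48.92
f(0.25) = 7.98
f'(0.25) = -5.19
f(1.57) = -9.44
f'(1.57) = -22.95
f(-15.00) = 2529.00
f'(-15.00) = -558.00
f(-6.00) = 99.00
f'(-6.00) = -63.00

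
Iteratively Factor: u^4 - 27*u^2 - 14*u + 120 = (u + 3)*(u^3 - 3*u^2 - 18*u + 40) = (u + 3)*(u + 4)*(u^2 - 7*u + 10) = (u - 5)*(u + 3)*(u + 4)*(u - 2)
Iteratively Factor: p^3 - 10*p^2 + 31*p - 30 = (p - 5)*(p^2 - 5*p + 6) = (p - 5)*(p - 3)*(p - 2)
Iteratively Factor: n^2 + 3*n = (n + 3)*(n)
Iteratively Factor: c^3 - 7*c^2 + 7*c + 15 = (c - 5)*(c^2 - 2*c - 3) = (c - 5)*(c + 1)*(c - 3)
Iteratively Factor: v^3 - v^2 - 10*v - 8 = (v - 4)*(v^2 + 3*v + 2) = (v - 4)*(v + 2)*(v + 1)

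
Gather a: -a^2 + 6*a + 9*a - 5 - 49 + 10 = -a^2 + 15*a - 44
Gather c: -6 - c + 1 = -c - 5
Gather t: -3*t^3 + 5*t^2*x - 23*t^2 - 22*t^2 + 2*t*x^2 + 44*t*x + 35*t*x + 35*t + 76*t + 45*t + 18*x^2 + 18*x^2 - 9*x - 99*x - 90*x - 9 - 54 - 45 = -3*t^3 + t^2*(5*x - 45) + t*(2*x^2 + 79*x + 156) + 36*x^2 - 198*x - 108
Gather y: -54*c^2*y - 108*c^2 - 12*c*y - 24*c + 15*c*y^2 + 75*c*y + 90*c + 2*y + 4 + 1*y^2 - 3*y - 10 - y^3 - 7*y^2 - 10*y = -108*c^2 + 66*c - y^3 + y^2*(15*c - 6) + y*(-54*c^2 + 63*c - 11) - 6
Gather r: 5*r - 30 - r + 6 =4*r - 24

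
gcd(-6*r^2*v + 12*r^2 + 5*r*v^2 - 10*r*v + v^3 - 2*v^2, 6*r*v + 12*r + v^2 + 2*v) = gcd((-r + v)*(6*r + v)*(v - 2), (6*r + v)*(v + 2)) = 6*r + v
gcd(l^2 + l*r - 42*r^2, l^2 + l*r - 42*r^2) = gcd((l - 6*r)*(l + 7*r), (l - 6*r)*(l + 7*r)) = -l^2 - l*r + 42*r^2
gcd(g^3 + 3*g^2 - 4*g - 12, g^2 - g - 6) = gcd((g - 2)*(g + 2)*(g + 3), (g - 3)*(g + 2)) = g + 2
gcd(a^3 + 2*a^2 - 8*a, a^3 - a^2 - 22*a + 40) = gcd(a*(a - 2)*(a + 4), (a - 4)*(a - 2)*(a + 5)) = a - 2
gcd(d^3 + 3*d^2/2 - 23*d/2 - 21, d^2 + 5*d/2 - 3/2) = d + 3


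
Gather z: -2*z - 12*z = -14*z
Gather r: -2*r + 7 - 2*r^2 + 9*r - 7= -2*r^2 + 7*r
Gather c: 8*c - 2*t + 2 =8*c - 2*t + 2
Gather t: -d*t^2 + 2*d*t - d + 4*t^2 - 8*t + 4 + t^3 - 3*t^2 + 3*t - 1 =-d + t^3 + t^2*(1 - d) + t*(2*d - 5) + 3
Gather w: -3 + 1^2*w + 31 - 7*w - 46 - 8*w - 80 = -14*w - 98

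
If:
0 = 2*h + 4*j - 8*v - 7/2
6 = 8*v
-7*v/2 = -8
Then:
No Solution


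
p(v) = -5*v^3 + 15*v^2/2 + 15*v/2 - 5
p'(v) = -15*v^2 + 15*v + 15/2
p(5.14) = -447.29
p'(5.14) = -311.69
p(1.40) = 6.48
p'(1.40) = -0.90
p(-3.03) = 180.22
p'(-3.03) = -175.66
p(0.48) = -0.22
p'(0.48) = 11.24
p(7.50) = -1636.25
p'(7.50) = -723.75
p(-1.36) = 11.25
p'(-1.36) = -40.64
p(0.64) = 1.56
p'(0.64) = 10.96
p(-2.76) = 136.55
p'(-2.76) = -148.16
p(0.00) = -5.00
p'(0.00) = 7.50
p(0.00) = -5.00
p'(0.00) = 7.50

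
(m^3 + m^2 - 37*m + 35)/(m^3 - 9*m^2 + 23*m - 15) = (m + 7)/(m - 3)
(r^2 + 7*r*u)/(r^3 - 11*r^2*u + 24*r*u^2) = (r + 7*u)/(r^2 - 11*r*u + 24*u^2)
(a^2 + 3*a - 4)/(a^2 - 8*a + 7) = (a + 4)/(a - 7)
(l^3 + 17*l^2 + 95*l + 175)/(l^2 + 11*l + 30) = (l^2 + 12*l + 35)/(l + 6)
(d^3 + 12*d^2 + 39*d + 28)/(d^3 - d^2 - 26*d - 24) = (d + 7)/(d - 6)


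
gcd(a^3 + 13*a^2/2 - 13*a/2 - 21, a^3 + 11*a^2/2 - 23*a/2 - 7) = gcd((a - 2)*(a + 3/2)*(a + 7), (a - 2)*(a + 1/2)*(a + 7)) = a^2 + 5*a - 14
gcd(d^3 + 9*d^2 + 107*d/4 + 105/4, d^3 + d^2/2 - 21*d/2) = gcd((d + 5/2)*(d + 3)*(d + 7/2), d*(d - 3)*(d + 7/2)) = d + 7/2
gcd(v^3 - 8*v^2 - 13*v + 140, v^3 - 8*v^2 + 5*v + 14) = v - 7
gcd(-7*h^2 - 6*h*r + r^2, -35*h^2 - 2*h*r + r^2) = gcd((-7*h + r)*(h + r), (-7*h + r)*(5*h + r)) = -7*h + r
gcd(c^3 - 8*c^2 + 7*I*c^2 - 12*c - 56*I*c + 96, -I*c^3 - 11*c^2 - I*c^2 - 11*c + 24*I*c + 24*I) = 1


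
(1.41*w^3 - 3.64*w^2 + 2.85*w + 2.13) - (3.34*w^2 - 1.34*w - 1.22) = 1.41*w^3 - 6.98*w^2 + 4.19*w + 3.35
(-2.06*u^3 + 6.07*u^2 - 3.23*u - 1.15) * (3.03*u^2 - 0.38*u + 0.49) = -6.2418*u^5 + 19.1749*u^4 - 13.1029*u^3 + 0.7172*u^2 - 1.1457*u - 0.5635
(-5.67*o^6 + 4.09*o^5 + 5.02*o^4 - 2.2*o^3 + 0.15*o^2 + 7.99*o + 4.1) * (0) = 0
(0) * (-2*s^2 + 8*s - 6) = 0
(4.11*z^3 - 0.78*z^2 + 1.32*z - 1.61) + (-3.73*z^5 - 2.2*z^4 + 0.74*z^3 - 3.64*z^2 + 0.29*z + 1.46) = -3.73*z^5 - 2.2*z^4 + 4.85*z^3 - 4.42*z^2 + 1.61*z - 0.15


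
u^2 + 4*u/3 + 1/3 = (u + 1/3)*(u + 1)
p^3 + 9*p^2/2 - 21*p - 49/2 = (p - 7/2)*(p + 1)*(p + 7)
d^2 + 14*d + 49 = (d + 7)^2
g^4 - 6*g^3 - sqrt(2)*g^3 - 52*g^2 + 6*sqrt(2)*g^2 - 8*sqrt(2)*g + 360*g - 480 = (g - 4)*(g - 2)*(g - 6*sqrt(2))*(g + 5*sqrt(2))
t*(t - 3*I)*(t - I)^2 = t^4 - 5*I*t^3 - 7*t^2 + 3*I*t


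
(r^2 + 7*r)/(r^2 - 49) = r/(r - 7)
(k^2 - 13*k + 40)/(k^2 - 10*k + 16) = (k - 5)/(k - 2)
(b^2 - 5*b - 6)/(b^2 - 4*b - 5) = (b - 6)/(b - 5)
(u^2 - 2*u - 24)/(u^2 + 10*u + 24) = (u - 6)/(u + 6)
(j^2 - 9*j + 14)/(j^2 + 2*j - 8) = (j - 7)/(j + 4)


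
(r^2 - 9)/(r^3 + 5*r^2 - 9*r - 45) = 1/(r + 5)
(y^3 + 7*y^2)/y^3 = (y + 7)/y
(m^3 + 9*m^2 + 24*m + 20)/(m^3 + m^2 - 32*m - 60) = (m + 2)/(m - 6)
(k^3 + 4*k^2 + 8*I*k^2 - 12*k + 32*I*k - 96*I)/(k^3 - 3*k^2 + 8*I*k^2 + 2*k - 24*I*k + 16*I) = (k + 6)/(k - 1)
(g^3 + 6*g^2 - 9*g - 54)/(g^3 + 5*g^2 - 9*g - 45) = (g + 6)/(g + 5)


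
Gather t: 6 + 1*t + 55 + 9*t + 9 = 10*t + 70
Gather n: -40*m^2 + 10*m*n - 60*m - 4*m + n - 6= -40*m^2 - 64*m + n*(10*m + 1) - 6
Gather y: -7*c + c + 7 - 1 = 6 - 6*c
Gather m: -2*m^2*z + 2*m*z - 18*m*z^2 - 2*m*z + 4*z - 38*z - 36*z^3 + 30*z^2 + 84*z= -2*m^2*z - 18*m*z^2 - 36*z^3 + 30*z^2 + 50*z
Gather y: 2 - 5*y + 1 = 3 - 5*y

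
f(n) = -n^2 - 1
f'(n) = -2*n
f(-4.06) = -17.48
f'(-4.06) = 8.12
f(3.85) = -15.82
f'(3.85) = -7.70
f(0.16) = -1.03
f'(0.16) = -0.32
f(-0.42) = -1.18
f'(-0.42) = 0.84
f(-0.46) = -1.21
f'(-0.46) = 0.92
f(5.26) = -28.67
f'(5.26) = -10.52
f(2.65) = -8.02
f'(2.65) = -5.30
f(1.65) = -3.72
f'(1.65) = -3.30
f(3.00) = -10.00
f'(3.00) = -6.00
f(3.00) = -10.00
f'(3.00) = -6.00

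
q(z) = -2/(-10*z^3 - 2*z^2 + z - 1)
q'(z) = -2*(30*z^2 + 4*z - 1)/(-10*z^3 - 2*z^2 + z - 1)^2 = 2*(-30*z^2 - 4*z + 1)/(10*z^3 + 2*z^2 - z + 1)^2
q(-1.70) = -0.05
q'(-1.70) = -0.10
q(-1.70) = -0.05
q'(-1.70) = -0.10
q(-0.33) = 1.68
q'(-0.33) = -1.34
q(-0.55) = 4.07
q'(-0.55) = -48.69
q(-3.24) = -0.01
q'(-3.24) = -0.01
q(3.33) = 0.01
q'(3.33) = -0.00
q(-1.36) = -0.10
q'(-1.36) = -0.27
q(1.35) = 0.07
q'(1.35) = -0.15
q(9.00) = 0.00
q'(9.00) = 0.00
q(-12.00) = 0.00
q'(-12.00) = 0.00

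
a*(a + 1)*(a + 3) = a^3 + 4*a^2 + 3*a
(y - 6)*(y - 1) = y^2 - 7*y + 6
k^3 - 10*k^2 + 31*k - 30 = (k - 5)*(k - 3)*(k - 2)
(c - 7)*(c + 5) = c^2 - 2*c - 35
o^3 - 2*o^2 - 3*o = o*(o - 3)*(o + 1)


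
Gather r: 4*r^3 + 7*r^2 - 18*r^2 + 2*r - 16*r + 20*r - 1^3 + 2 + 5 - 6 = 4*r^3 - 11*r^2 + 6*r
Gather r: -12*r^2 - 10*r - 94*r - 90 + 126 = -12*r^2 - 104*r + 36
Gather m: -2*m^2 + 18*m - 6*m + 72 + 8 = -2*m^2 + 12*m + 80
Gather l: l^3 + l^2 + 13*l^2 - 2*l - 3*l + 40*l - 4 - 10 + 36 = l^3 + 14*l^2 + 35*l + 22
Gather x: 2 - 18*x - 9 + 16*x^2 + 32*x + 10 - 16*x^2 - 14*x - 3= 0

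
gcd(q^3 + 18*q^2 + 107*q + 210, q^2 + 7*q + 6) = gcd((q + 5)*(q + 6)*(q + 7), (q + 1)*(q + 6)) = q + 6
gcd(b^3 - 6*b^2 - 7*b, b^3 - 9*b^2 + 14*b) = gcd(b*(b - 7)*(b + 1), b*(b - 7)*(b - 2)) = b^2 - 7*b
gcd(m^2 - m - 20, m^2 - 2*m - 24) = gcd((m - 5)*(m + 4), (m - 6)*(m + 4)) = m + 4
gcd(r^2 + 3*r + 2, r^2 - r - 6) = r + 2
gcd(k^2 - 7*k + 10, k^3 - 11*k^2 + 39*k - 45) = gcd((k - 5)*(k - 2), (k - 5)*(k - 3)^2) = k - 5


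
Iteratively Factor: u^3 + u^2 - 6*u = (u + 3)*(u^2 - 2*u) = (u - 2)*(u + 3)*(u)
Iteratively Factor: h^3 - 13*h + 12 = (h - 1)*(h^2 + h - 12) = (h - 1)*(h + 4)*(h - 3)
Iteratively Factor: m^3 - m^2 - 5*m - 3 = (m + 1)*(m^2 - 2*m - 3) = (m - 3)*(m + 1)*(m + 1)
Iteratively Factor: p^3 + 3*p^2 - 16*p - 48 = (p + 3)*(p^2 - 16) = (p + 3)*(p + 4)*(p - 4)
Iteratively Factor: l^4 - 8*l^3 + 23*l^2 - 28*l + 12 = (l - 1)*(l^3 - 7*l^2 + 16*l - 12) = (l - 2)*(l - 1)*(l^2 - 5*l + 6) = (l - 2)^2*(l - 1)*(l - 3)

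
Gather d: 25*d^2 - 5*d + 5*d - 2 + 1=25*d^2 - 1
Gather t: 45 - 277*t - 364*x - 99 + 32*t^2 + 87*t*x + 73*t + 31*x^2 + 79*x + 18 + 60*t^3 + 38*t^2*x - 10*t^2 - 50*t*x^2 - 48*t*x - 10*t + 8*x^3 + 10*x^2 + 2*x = 60*t^3 + t^2*(38*x + 22) + t*(-50*x^2 + 39*x - 214) + 8*x^3 + 41*x^2 - 283*x - 36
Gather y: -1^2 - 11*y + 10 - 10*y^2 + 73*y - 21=-10*y^2 + 62*y - 12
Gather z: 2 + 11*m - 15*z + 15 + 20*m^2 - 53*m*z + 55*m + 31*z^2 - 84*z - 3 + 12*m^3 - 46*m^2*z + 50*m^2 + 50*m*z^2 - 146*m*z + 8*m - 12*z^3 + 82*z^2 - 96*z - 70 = 12*m^3 + 70*m^2 + 74*m - 12*z^3 + z^2*(50*m + 113) + z*(-46*m^2 - 199*m - 195) - 56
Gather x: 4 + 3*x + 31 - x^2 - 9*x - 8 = -x^2 - 6*x + 27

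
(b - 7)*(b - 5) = b^2 - 12*b + 35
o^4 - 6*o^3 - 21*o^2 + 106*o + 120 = (o - 6)*(o - 5)*(o + 1)*(o + 4)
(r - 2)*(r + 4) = r^2 + 2*r - 8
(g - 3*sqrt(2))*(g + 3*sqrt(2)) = g^2 - 18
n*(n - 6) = n^2 - 6*n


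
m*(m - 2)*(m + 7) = m^3 + 5*m^2 - 14*m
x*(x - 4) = x^2 - 4*x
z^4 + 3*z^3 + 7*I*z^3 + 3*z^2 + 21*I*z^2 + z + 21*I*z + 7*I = (z + 1)*(z + 7*I)*(-I*z - I)*(I*z + I)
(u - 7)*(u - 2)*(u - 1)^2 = u^4 - 11*u^3 + 33*u^2 - 37*u + 14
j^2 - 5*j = j*(j - 5)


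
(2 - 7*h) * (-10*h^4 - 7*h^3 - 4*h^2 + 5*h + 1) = 70*h^5 + 29*h^4 + 14*h^3 - 43*h^2 + 3*h + 2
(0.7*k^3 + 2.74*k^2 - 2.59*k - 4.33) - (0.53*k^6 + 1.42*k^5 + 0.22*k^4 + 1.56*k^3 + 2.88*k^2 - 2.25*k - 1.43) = -0.53*k^6 - 1.42*k^5 - 0.22*k^4 - 0.86*k^3 - 0.14*k^2 - 0.34*k - 2.9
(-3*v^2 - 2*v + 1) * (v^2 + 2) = -3*v^4 - 2*v^3 - 5*v^2 - 4*v + 2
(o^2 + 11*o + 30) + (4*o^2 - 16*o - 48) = 5*o^2 - 5*o - 18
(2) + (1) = 3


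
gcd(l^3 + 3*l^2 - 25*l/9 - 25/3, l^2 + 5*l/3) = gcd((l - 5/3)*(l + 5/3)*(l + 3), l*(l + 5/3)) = l + 5/3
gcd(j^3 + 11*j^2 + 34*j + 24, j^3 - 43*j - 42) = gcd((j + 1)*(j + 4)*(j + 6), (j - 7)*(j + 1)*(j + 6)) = j^2 + 7*j + 6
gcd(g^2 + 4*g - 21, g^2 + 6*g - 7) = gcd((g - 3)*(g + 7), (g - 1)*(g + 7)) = g + 7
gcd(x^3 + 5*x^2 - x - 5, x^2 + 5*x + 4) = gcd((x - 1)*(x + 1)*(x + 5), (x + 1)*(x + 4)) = x + 1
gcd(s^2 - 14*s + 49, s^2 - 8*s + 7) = s - 7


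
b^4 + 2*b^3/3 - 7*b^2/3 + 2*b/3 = b*(b - 1)*(b - 1/3)*(b + 2)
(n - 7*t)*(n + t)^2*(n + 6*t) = n^4 + n^3*t - 43*n^2*t^2 - 85*n*t^3 - 42*t^4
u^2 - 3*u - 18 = (u - 6)*(u + 3)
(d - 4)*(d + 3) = d^2 - d - 12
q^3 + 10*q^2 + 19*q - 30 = (q - 1)*(q + 5)*(q + 6)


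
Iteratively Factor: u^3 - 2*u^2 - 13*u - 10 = (u - 5)*(u^2 + 3*u + 2) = (u - 5)*(u + 2)*(u + 1)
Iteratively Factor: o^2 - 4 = (o + 2)*(o - 2)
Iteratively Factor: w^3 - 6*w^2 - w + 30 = (w - 3)*(w^2 - 3*w - 10) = (w - 5)*(w - 3)*(w + 2)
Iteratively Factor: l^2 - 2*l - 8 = (l + 2)*(l - 4)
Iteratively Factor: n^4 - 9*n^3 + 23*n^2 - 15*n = (n)*(n^3 - 9*n^2 + 23*n - 15) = n*(n - 5)*(n^2 - 4*n + 3) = n*(n - 5)*(n - 3)*(n - 1)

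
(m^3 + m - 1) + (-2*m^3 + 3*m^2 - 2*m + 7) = -m^3 + 3*m^2 - m + 6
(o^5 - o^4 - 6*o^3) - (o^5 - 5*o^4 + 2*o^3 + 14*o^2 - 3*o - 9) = 4*o^4 - 8*o^3 - 14*o^2 + 3*o + 9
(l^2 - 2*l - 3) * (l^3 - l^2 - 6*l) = l^5 - 3*l^4 - 7*l^3 + 15*l^2 + 18*l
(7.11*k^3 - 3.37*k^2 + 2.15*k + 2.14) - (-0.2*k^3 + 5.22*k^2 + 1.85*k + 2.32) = 7.31*k^3 - 8.59*k^2 + 0.3*k - 0.18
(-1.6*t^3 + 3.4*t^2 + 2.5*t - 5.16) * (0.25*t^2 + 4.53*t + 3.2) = -0.4*t^5 - 6.398*t^4 + 10.907*t^3 + 20.915*t^2 - 15.3748*t - 16.512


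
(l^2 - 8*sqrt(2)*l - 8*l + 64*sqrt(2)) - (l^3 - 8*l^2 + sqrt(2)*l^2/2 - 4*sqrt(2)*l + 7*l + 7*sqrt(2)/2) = -l^3 - sqrt(2)*l^2/2 + 9*l^2 - 15*l - 4*sqrt(2)*l + 121*sqrt(2)/2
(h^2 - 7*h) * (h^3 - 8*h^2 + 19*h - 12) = h^5 - 15*h^4 + 75*h^3 - 145*h^2 + 84*h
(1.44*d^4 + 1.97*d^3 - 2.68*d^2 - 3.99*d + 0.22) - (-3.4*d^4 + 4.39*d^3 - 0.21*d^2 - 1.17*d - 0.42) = 4.84*d^4 - 2.42*d^3 - 2.47*d^2 - 2.82*d + 0.64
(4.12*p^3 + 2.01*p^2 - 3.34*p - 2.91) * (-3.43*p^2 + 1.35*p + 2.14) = -14.1316*p^5 - 1.3323*p^4 + 22.9865*p^3 + 9.7737*p^2 - 11.0761*p - 6.2274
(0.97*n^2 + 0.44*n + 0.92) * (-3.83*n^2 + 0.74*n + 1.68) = -3.7151*n^4 - 0.9674*n^3 - 1.5684*n^2 + 1.42*n + 1.5456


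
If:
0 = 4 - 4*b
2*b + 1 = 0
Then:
No Solution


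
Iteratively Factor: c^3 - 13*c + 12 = (c - 1)*(c^2 + c - 12) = (c - 1)*(c + 4)*(c - 3)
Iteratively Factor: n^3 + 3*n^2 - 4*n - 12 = (n + 2)*(n^2 + n - 6) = (n - 2)*(n + 2)*(n + 3)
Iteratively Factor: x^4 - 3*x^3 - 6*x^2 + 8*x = (x - 1)*(x^3 - 2*x^2 - 8*x) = (x - 4)*(x - 1)*(x^2 + 2*x) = (x - 4)*(x - 1)*(x + 2)*(x)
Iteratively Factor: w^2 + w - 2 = (w - 1)*(w + 2)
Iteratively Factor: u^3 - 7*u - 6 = (u - 3)*(u^2 + 3*u + 2) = (u - 3)*(u + 2)*(u + 1)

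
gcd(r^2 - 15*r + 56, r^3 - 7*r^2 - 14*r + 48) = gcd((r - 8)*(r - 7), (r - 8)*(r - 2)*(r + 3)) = r - 8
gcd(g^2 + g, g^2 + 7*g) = g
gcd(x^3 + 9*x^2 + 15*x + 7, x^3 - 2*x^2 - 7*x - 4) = x^2 + 2*x + 1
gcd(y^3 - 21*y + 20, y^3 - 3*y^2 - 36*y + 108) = 1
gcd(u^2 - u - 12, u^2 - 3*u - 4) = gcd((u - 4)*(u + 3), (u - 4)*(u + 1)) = u - 4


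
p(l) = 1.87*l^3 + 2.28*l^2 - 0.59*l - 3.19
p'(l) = 5.61*l^2 + 4.56*l - 0.59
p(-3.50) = -53.37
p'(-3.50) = 52.17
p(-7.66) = -705.37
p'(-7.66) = 293.65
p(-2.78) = -24.11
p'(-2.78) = 30.09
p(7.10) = 776.85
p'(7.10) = 314.59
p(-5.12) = -191.39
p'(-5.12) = 123.13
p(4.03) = 153.85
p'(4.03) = 108.90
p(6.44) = 587.03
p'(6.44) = 261.44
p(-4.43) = -118.41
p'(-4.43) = 89.30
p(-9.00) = -1176.43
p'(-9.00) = 412.78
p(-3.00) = -31.39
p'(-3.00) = 36.22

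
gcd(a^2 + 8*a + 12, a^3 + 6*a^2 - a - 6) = a + 6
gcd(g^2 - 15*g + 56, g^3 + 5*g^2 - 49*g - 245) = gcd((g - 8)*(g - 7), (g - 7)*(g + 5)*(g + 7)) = g - 7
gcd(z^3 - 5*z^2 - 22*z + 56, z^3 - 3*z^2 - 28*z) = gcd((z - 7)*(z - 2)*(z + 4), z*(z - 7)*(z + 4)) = z^2 - 3*z - 28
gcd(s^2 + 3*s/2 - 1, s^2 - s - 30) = 1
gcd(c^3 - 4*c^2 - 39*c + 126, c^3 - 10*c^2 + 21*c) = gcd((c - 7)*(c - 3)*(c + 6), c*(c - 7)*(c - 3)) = c^2 - 10*c + 21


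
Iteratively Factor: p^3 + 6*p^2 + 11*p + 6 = (p + 3)*(p^2 + 3*p + 2) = (p + 2)*(p + 3)*(p + 1)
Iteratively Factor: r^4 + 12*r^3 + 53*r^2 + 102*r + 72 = (r + 3)*(r^3 + 9*r^2 + 26*r + 24) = (r + 2)*(r + 3)*(r^2 + 7*r + 12) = (r + 2)*(r + 3)^2*(r + 4)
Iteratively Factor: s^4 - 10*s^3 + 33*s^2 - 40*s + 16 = (s - 4)*(s^3 - 6*s^2 + 9*s - 4) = (s - 4)^2*(s^2 - 2*s + 1) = (s - 4)^2*(s - 1)*(s - 1)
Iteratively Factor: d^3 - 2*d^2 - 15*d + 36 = (d - 3)*(d^2 + d - 12) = (d - 3)^2*(d + 4)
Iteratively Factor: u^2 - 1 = (u - 1)*(u + 1)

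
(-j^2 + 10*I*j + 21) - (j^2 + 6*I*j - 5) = -2*j^2 + 4*I*j + 26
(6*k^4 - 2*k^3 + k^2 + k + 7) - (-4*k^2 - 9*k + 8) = 6*k^4 - 2*k^3 + 5*k^2 + 10*k - 1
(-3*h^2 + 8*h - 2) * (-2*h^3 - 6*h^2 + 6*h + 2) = 6*h^5 + 2*h^4 - 62*h^3 + 54*h^2 + 4*h - 4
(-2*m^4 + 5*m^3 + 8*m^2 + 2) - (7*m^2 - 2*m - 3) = -2*m^4 + 5*m^3 + m^2 + 2*m + 5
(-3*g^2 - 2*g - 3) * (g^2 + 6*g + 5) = -3*g^4 - 20*g^3 - 30*g^2 - 28*g - 15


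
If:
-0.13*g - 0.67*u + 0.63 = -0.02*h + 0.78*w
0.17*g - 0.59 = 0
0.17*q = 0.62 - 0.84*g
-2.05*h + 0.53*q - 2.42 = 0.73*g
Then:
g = 3.47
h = -5.91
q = -13.50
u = 0.0905710287284146 - 1.16417910447761*w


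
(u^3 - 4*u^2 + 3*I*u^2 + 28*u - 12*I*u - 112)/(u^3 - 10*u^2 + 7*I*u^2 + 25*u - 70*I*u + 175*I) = (u^2 - 4*u*(1 + I) + 16*I)/(u^2 - 10*u + 25)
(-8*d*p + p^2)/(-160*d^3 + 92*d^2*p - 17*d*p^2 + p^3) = p/(20*d^2 - 9*d*p + p^2)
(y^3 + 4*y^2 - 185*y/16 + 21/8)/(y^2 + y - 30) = (y^2 - 2*y + 7/16)/(y - 5)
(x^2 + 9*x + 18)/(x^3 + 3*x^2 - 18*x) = (x + 3)/(x*(x - 3))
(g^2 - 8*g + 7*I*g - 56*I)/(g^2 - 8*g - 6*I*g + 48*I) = (g + 7*I)/(g - 6*I)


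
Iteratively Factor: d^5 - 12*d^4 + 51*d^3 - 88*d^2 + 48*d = (d - 4)*(d^4 - 8*d^3 + 19*d^2 - 12*d) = d*(d - 4)*(d^3 - 8*d^2 + 19*d - 12) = d*(d - 4)^2*(d^2 - 4*d + 3) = d*(d - 4)^2*(d - 1)*(d - 3)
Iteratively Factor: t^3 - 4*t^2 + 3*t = (t - 1)*(t^2 - 3*t) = (t - 3)*(t - 1)*(t)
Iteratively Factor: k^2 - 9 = (k + 3)*(k - 3)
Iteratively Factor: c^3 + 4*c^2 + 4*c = (c + 2)*(c^2 + 2*c) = c*(c + 2)*(c + 2)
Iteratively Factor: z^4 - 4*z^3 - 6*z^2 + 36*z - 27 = (z - 3)*(z^3 - z^2 - 9*z + 9) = (z - 3)^2*(z^2 + 2*z - 3) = (z - 3)^2*(z + 3)*(z - 1)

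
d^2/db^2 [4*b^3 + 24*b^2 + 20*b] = 24*b + 48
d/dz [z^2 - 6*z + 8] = 2*z - 6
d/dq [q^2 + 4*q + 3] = 2*q + 4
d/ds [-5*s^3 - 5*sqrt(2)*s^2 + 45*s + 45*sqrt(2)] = -15*s^2 - 10*sqrt(2)*s + 45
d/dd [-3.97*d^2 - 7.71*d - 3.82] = -7.94*d - 7.71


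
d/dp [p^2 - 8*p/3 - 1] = 2*p - 8/3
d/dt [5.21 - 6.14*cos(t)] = 6.14*sin(t)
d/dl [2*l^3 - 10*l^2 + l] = 6*l^2 - 20*l + 1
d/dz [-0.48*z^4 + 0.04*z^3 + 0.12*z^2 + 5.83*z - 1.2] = -1.92*z^3 + 0.12*z^2 + 0.24*z + 5.83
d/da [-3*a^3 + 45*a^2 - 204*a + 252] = -9*a^2 + 90*a - 204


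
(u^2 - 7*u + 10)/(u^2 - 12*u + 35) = (u - 2)/(u - 7)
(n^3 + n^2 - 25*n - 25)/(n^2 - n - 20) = (n^2 + 6*n + 5)/(n + 4)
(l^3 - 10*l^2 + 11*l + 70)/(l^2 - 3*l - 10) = l - 7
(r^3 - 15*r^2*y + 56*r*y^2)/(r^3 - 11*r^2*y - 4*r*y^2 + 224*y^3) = r/(r + 4*y)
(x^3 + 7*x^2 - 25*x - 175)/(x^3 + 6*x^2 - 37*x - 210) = (x - 5)/(x - 6)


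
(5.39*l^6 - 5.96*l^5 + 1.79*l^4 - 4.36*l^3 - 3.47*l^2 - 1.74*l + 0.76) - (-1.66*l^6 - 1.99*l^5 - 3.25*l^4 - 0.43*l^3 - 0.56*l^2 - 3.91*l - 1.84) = 7.05*l^6 - 3.97*l^5 + 5.04*l^4 - 3.93*l^3 - 2.91*l^2 + 2.17*l + 2.6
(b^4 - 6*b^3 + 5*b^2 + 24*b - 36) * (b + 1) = b^5 - 5*b^4 - b^3 + 29*b^2 - 12*b - 36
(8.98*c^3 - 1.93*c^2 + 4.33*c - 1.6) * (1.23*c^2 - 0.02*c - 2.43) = 11.0454*c^5 - 2.5535*c^4 - 16.4569*c^3 + 2.6353*c^2 - 10.4899*c + 3.888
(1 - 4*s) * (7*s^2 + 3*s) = -28*s^3 - 5*s^2 + 3*s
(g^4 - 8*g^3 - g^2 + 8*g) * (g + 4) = g^5 - 4*g^4 - 33*g^3 + 4*g^2 + 32*g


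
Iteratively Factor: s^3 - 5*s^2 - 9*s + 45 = (s + 3)*(s^2 - 8*s + 15) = (s - 5)*(s + 3)*(s - 3)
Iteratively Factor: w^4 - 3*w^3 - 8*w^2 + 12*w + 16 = (w - 4)*(w^3 + w^2 - 4*w - 4) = (w - 4)*(w + 1)*(w^2 - 4) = (w - 4)*(w + 1)*(w + 2)*(w - 2)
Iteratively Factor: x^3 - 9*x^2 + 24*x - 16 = (x - 4)*(x^2 - 5*x + 4) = (x - 4)*(x - 1)*(x - 4)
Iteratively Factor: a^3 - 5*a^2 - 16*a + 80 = (a - 5)*(a^2 - 16) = (a - 5)*(a + 4)*(a - 4)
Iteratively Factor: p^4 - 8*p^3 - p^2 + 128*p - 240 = (p - 4)*(p^3 - 4*p^2 - 17*p + 60) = (p - 4)*(p - 3)*(p^2 - p - 20) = (p - 4)*(p - 3)*(p + 4)*(p - 5)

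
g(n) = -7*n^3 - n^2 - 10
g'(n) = -21*n^2 - 2*n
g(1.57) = -39.55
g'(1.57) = -54.90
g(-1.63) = 17.66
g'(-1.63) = -52.53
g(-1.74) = 23.85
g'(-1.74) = -60.10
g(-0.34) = -9.84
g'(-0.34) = -1.75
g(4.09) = -505.65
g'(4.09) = -359.47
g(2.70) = -155.07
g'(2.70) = -158.49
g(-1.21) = 0.94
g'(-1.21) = -28.33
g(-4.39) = 562.96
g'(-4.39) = -395.93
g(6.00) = -1558.00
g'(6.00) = -768.00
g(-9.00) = 5012.00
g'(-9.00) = -1683.00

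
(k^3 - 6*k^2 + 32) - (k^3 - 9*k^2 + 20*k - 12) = 3*k^2 - 20*k + 44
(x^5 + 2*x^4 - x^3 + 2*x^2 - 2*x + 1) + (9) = x^5 + 2*x^4 - x^3 + 2*x^2 - 2*x + 10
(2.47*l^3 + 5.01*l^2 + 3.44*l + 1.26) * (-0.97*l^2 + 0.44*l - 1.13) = -2.3959*l^5 - 3.7729*l^4 - 3.9235*l^3 - 5.3699*l^2 - 3.3328*l - 1.4238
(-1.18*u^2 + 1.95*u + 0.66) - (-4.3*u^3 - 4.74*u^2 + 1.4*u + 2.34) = 4.3*u^3 + 3.56*u^2 + 0.55*u - 1.68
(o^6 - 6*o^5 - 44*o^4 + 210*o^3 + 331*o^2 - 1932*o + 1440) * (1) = o^6 - 6*o^5 - 44*o^4 + 210*o^3 + 331*o^2 - 1932*o + 1440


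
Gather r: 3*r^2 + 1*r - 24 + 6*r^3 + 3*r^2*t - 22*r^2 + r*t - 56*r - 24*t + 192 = 6*r^3 + r^2*(3*t - 19) + r*(t - 55) - 24*t + 168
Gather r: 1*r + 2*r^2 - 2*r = 2*r^2 - r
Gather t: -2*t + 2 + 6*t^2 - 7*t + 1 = 6*t^2 - 9*t + 3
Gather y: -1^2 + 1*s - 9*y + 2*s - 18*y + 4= 3*s - 27*y + 3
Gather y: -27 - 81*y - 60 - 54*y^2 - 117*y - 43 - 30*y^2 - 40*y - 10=-84*y^2 - 238*y - 140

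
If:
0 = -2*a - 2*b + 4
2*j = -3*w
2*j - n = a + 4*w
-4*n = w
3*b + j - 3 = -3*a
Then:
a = -27/2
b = 31/2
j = -3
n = -1/2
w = 2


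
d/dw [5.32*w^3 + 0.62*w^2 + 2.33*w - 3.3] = 15.96*w^2 + 1.24*w + 2.33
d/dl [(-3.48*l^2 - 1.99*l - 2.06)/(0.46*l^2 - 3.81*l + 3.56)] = (14.1742*l^2 - 22.8824*l - 14.933)/(0.2116*l^4 - 3.5052*l^3 + 17.7913*l^2 - 27.1272*l + 12.6736)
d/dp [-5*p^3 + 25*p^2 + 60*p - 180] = -15*p^2 + 50*p + 60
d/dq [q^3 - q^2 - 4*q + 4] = 3*q^2 - 2*q - 4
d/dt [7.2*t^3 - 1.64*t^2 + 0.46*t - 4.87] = 21.6*t^2 - 3.28*t + 0.46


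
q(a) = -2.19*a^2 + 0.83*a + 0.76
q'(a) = 0.83 - 4.38*a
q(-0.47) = -0.11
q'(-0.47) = 2.89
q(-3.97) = -37.05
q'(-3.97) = 18.22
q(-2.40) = -13.85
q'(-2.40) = 11.34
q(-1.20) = -3.39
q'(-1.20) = 6.09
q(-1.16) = -3.15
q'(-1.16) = 5.91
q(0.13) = 0.83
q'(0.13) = 0.26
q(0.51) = 0.61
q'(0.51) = -1.40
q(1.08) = -0.90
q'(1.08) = -3.90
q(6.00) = -73.10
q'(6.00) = -25.45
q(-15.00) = -504.44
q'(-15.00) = 66.53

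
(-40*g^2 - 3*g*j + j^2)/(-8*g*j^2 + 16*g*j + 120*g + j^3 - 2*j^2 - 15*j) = (5*g + j)/(j^2 - 2*j - 15)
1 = 1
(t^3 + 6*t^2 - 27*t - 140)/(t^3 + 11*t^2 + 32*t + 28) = (t^2 - t - 20)/(t^2 + 4*t + 4)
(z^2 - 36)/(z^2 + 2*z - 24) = (z - 6)/(z - 4)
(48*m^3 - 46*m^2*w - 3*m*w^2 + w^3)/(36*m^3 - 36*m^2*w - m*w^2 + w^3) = (-8*m + w)/(-6*m + w)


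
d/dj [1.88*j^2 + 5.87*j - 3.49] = 3.76*j + 5.87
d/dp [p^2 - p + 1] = 2*p - 1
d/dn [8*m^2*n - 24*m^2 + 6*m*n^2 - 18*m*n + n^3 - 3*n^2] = 8*m^2 + 12*m*n - 18*m + 3*n^2 - 6*n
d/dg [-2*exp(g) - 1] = -2*exp(g)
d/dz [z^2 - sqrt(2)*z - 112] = 2*z - sqrt(2)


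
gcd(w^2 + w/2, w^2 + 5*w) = w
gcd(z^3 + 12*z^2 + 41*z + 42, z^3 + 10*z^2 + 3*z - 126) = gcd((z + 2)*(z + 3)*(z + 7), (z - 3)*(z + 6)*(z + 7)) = z + 7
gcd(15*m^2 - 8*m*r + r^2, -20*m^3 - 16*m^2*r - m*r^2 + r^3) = -5*m + r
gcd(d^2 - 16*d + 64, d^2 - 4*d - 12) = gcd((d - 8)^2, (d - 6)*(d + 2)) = 1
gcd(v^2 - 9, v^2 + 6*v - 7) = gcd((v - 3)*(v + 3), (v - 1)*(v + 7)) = 1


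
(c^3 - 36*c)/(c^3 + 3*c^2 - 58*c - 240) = c*(c - 6)/(c^2 - 3*c - 40)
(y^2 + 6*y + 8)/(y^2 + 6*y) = (y^2 + 6*y + 8)/(y*(y + 6))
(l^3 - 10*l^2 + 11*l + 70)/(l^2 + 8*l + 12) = (l^2 - 12*l + 35)/(l + 6)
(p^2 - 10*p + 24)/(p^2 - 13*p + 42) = (p - 4)/(p - 7)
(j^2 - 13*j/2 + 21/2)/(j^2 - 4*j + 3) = (j - 7/2)/(j - 1)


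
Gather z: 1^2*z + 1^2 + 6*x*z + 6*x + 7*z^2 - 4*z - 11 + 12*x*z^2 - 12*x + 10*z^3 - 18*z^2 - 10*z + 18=-6*x + 10*z^3 + z^2*(12*x - 11) + z*(6*x - 13) + 8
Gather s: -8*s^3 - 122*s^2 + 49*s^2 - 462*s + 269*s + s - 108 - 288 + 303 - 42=-8*s^3 - 73*s^2 - 192*s - 135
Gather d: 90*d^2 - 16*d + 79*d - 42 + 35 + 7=90*d^2 + 63*d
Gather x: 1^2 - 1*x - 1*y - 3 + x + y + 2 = 0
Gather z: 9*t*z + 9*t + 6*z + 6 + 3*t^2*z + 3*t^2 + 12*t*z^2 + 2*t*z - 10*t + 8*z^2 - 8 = 3*t^2 - t + z^2*(12*t + 8) + z*(3*t^2 + 11*t + 6) - 2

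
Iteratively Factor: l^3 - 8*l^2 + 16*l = (l)*(l^2 - 8*l + 16) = l*(l - 4)*(l - 4)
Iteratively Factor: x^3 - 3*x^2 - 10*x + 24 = (x - 2)*(x^2 - x - 12) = (x - 4)*(x - 2)*(x + 3)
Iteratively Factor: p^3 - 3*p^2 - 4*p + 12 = (p - 2)*(p^2 - p - 6) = (p - 2)*(p + 2)*(p - 3)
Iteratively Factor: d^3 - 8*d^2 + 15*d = (d - 5)*(d^2 - 3*d) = (d - 5)*(d - 3)*(d)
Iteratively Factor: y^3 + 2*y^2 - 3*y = (y + 3)*(y^2 - y) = (y - 1)*(y + 3)*(y)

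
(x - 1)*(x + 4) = x^2 + 3*x - 4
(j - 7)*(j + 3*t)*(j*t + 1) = j^3*t + 3*j^2*t^2 - 7*j^2*t + j^2 - 21*j*t^2 + 3*j*t - 7*j - 21*t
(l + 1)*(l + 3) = l^2 + 4*l + 3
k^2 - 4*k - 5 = (k - 5)*(k + 1)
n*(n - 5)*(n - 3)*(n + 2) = n^4 - 6*n^3 - n^2 + 30*n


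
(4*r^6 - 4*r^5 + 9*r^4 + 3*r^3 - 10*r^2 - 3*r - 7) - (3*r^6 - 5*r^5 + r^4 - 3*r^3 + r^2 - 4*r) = r^6 + r^5 + 8*r^4 + 6*r^3 - 11*r^2 + r - 7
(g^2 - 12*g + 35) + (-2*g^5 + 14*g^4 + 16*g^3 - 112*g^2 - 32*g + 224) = -2*g^5 + 14*g^4 + 16*g^3 - 111*g^2 - 44*g + 259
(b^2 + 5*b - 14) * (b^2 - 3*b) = b^4 + 2*b^3 - 29*b^2 + 42*b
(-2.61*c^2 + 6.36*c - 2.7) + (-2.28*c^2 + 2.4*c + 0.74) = -4.89*c^2 + 8.76*c - 1.96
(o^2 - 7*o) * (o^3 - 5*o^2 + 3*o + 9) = o^5 - 12*o^4 + 38*o^3 - 12*o^2 - 63*o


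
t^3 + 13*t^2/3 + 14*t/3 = t*(t + 2)*(t + 7/3)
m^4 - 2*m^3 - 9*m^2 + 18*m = m*(m - 3)*(m - 2)*(m + 3)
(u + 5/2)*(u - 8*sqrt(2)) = u^2 - 8*sqrt(2)*u + 5*u/2 - 20*sqrt(2)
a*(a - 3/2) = a^2 - 3*a/2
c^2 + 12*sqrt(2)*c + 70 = (c + 5*sqrt(2))*(c + 7*sqrt(2))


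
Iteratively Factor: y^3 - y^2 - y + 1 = (y + 1)*(y^2 - 2*y + 1) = (y - 1)*(y + 1)*(y - 1)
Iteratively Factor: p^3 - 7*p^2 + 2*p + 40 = (p + 2)*(p^2 - 9*p + 20) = (p - 4)*(p + 2)*(p - 5)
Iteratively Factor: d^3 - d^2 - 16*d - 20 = (d + 2)*(d^2 - 3*d - 10) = (d - 5)*(d + 2)*(d + 2)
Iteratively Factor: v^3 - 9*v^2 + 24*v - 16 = (v - 4)*(v^2 - 5*v + 4) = (v - 4)*(v - 1)*(v - 4)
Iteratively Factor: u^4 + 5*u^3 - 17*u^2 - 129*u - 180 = (u + 4)*(u^3 + u^2 - 21*u - 45) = (u - 5)*(u + 4)*(u^2 + 6*u + 9) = (u - 5)*(u + 3)*(u + 4)*(u + 3)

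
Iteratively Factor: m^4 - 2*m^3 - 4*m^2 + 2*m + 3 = (m + 1)*(m^3 - 3*m^2 - m + 3) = (m - 1)*(m + 1)*(m^2 - 2*m - 3) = (m - 3)*(m - 1)*(m + 1)*(m + 1)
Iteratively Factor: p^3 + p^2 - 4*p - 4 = (p + 1)*(p^2 - 4) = (p - 2)*(p + 1)*(p + 2)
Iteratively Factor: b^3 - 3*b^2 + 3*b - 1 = (b - 1)*(b^2 - 2*b + 1) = (b - 1)^2*(b - 1)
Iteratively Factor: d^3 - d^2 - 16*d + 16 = (d - 1)*(d^2 - 16) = (d - 4)*(d - 1)*(d + 4)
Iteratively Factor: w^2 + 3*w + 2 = (w + 1)*(w + 2)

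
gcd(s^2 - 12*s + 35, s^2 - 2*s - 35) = s - 7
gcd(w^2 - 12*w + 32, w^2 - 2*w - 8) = w - 4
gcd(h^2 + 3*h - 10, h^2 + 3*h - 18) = 1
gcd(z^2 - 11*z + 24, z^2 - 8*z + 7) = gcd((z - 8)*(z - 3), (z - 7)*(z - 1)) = 1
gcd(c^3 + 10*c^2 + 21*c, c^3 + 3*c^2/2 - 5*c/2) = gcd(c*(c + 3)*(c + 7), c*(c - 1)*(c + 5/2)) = c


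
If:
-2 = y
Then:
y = -2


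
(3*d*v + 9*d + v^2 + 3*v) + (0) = 3*d*v + 9*d + v^2 + 3*v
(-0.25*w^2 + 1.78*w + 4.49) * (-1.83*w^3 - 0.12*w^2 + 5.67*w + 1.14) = 0.4575*w^5 - 3.2274*w^4 - 9.8478*w^3 + 9.2688*w^2 + 27.4875*w + 5.1186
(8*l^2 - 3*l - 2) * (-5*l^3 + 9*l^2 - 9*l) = -40*l^5 + 87*l^4 - 89*l^3 + 9*l^2 + 18*l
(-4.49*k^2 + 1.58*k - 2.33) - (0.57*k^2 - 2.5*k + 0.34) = -5.06*k^2 + 4.08*k - 2.67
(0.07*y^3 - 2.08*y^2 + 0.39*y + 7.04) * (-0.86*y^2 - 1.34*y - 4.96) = -0.0602*y^5 + 1.695*y^4 + 2.1046*y^3 + 3.7398*y^2 - 11.368*y - 34.9184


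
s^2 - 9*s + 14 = (s - 7)*(s - 2)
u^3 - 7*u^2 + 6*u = u*(u - 6)*(u - 1)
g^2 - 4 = (g - 2)*(g + 2)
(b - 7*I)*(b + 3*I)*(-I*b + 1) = -I*b^3 - 3*b^2 - 25*I*b + 21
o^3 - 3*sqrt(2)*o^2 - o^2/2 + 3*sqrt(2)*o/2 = o*(o - 1/2)*(o - 3*sqrt(2))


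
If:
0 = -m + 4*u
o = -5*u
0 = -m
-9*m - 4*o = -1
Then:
No Solution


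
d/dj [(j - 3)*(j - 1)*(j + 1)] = 3*j^2 - 6*j - 1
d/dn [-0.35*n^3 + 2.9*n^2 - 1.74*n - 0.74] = -1.05*n^2 + 5.8*n - 1.74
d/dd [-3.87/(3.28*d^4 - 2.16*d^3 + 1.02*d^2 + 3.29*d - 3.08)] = (50.7744*d^3 - 25.0776*d^2 + 7.8948*d + 12.7323)/(3.28*d^4 - 2.16*d^3 + 1.02*d^2 + 3.29*d - 3.08)^2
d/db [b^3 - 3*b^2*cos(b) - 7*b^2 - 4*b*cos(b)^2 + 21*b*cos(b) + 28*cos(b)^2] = 3*b^2*sin(b) + 3*b^2 - 21*b*sin(b) + 4*b*sin(2*b) - 6*b*cos(b) - 14*b - 28*sin(2*b) - 4*cos(b)^2 + 21*cos(b)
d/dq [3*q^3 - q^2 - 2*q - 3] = 9*q^2 - 2*q - 2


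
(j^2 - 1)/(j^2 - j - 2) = (j - 1)/(j - 2)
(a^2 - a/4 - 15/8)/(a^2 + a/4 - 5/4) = (a - 3/2)/(a - 1)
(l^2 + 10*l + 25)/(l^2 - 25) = (l + 5)/(l - 5)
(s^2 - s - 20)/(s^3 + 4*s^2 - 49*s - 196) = (s - 5)/(s^2 - 49)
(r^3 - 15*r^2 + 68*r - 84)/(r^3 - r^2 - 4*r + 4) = (r^2 - 13*r + 42)/(r^2 + r - 2)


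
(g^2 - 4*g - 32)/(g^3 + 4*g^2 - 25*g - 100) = (g - 8)/(g^2 - 25)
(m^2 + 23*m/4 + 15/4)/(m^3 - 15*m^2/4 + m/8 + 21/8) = 2*(m + 5)/(2*m^2 - 9*m + 7)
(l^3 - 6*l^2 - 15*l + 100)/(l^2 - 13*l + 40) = (l^2 - l - 20)/(l - 8)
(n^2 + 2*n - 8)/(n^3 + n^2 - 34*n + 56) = (n + 4)/(n^2 + 3*n - 28)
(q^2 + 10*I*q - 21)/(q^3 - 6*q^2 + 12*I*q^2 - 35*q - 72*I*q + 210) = (q + 3*I)/(q^2 + q*(-6 + 5*I) - 30*I)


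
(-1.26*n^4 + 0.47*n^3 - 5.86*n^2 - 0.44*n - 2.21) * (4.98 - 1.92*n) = 2.4192*n^5 - 7.1772*n^4 + 13.5918*n^3 - 28.338*n^2 + 2.052*n - 11.0058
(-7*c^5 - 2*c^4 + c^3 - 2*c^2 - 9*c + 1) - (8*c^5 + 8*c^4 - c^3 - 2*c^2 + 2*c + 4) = -15*c^5 - 10*c^4 + 2*c^3 - 11*c - 3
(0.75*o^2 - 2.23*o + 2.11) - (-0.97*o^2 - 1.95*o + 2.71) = 1.72*o^2 - 0.28*o - 0.6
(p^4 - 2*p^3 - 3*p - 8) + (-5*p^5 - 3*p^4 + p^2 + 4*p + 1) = -5*p^5 - 2*p^4 - 2*p^3 + p^2 + p - 7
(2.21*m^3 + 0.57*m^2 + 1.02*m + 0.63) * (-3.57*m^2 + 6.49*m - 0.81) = -7.8897*m^5 + 12.308*m^4 - 1.7322*m^3 + 3.909*m^2 + 3.2625*m - 0.5103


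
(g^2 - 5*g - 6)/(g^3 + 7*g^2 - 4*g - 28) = (g^2 - 5*g - 6)/(g^3 + 7*g^2 - 4*g - 28)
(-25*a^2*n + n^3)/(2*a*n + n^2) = (-25*a^2 + n^2)/(2*a + n)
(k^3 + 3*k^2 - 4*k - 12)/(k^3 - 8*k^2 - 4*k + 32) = (k + 3)/(k - 8)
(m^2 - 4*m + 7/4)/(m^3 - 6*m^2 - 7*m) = (-m^2 + 4*m - 7/4)/(m*(-m^2 + 6*m + 7))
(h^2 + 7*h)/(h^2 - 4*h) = (h + 7)/(h - 4)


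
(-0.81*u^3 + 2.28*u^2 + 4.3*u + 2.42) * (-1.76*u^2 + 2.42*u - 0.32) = 1.4256*u^5 - 5.973*u^4 - 1.7912*u^3 + 5.4172*u^2 + 4.4804*u - 0.7744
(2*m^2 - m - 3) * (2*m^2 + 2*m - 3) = 4*m^4 + 2*m^3 - 14*m^2 - 3*m + 9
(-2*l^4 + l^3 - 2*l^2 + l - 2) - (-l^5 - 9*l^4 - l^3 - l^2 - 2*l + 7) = l^5 + 7*l^4 + 2*l^3 - l^2 + 3*l - 9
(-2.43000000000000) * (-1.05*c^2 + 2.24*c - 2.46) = 2.5515*c^2 - 5.4432*c + 5.9778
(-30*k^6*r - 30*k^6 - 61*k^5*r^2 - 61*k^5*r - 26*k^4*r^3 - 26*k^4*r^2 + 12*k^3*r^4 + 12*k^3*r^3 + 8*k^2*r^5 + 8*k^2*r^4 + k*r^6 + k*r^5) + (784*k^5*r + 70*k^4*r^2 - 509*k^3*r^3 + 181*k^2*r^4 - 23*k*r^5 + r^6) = -30*k^6*r - 30*k^6 - 61*k^5*r^2 + 723*k^5*r - 26*k^4*r^3 + 44*k^4*r^2 + 12*k^3*r^4 - 497*k^3*r^3 + 8*k^2*r^5 + 189*k^2*r^4 + k*r^6 - 22*k*r^5 + r^6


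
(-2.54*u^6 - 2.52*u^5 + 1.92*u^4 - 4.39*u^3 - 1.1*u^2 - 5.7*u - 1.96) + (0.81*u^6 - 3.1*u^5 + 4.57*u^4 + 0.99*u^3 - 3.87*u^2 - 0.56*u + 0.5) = -1.73*u^6 - 5.62*u^5 + 6.49*u^4 - 3.4*u^3 - 4.97*u^2 - 6.26*u - 1.46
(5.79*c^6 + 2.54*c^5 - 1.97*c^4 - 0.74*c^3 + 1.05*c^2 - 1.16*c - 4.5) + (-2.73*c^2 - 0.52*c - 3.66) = 5.79*c^6 + 2.54*c^5 - 1.97*c^4 - 0.74*c^3 - 1.68*c^2 - 1.68*c - 8.16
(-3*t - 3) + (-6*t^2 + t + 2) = -6*t^2 - 2*t - 1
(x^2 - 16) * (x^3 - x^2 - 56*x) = x^5 - x^4 - 72*x^3 + 16*x^2 + 896*x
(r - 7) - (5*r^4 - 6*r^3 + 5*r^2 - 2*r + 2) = -5*r^4 + 6*r^3 - 5*r^2 + 3*r - 9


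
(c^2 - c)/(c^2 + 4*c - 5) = c/(c + 5)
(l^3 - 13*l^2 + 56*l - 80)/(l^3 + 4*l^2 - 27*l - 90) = (l^2 - 8*l + 16)/(l^2 + 9*l + 18)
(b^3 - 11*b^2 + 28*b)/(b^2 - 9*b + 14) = b*(b - 4)/(b - 2)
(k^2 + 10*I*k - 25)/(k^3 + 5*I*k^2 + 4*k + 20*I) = (k + 5*I)/(k^2 + 4)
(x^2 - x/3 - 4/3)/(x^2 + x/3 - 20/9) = 3*(x + 1)/(3*x + 5)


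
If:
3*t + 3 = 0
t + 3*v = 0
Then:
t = -1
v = 1/3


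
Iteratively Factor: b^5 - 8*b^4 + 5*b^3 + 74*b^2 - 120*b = (b)*(b^4 - 8*b^3 + 5*b^2 + 74*b - 120) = b*(b - 2)*(b^3 - 6*b^2 - 7*b + 60) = b*(b - 2)*(b + 3)*(b^2 - 9*b + 20) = b*(b - 5)*(b - 2)*(b + 3)*(b - 4)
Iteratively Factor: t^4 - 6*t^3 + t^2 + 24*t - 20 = (t - 5)*(t^3 - t^2 - 4*t + 4) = (t - 5)*(t + 2)*(t^2 - 3*t + 2) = (t - 5)*(t - 1)*(t + 2)*(t - 2)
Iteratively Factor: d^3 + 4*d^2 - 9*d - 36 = (d + 3)*(d^2 + d - 12) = (d + 3)*(d + 4)*(d - 3)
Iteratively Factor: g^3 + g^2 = (g + 1)*(g^2) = g*(g + 1)*(g)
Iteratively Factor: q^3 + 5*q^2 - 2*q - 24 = (q - 2)*(q^2 + 7*q + 12) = (q - 2)*(q + 3)*(q + 4)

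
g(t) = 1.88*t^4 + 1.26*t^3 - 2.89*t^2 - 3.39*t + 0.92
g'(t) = 7.52*t^3 + 3.78*t^2 - 5.78*t - 3.39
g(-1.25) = 2.77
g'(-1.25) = -4.95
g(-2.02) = 16.89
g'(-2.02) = -38.27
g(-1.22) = 2.63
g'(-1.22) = -4.37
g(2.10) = 29.29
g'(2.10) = 70.78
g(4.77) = 1029.01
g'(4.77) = 871.20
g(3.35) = 241.28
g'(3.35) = 302.39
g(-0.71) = 1.90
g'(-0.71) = -0.07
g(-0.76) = 1.90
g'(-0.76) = -0.11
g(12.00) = 40705.04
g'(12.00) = 13466.13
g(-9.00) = 11213.48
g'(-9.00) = -5127.27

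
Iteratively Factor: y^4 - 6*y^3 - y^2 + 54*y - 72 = (y - 2)*(y^3 - 4*y^2 - 9*y + 36) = (y - 2)*(y + 3)*(y^2 - 7*y + 12) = (y - 4)*(y - 2)*(y + 3)*(y - 3)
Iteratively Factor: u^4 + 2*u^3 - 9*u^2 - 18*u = (u + 2)*(u^3 - 9*u) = (u - 3)*(u + 2)*(u^2 + 3*u) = (u - 3)*(u + 2)*(u + 3)*(u)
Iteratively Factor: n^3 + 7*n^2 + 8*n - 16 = (n - 1)*(n^2 + 8*n + 16) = (n - 1)*(n + 4)*(n + 4)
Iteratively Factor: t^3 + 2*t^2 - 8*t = (t - 2)*(t^2 + 4*t) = t*(t - 2)*(t + 4)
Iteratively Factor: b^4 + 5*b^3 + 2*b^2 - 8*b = (b - 1)*(b^3 + 6*b^2 + 8*b) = (b - 1)*(b + 2)*(b^2 + 4*b) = b*(b - 1)*(b + 2)*(b + 4)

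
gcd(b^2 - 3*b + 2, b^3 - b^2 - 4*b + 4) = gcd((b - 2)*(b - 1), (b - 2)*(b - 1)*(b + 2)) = b^2 - 3*b + 2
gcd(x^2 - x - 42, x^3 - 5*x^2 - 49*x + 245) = x - 7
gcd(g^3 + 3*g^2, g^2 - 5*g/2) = g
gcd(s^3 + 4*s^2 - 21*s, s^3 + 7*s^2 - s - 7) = s + 7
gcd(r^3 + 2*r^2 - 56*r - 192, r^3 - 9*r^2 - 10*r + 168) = r + 4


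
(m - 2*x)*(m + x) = m^2 - m*x - 2*x^2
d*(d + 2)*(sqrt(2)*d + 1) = sqrt(2)*d^3 + d^2 + 2*sqrt(2)*d^2 + 2*d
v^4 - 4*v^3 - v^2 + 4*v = v*(v - 4)*(v - 1)*(v + 1)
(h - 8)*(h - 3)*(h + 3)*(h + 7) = h^4 - h^3 - 65*h^2 + 9*h + 504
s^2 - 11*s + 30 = (s - 6)*(s - 5)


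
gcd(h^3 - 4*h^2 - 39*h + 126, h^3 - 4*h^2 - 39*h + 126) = h^3 - 4*h^2 - 39*h + 126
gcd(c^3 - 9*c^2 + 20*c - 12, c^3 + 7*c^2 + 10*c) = 1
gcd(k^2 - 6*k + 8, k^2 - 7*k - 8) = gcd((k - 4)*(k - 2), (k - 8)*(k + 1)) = 1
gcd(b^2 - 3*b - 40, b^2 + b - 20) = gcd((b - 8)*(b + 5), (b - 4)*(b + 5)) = b + 5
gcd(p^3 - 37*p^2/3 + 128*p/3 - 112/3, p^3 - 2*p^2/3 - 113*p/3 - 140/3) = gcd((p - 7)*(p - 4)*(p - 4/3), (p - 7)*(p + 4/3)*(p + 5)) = p - 7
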